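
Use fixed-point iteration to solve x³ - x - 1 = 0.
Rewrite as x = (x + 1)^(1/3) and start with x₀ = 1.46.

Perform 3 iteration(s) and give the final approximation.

Equation: x³ - x - 1 = 0
Fixed-point form: x = (x + 1)^(1/3)
x₀ = 1.46

x_1 = g(1.460000) = 1.349931
x_2 = g(1.349931) = 1.329490
x_3 = g(1.329490) = 1.325624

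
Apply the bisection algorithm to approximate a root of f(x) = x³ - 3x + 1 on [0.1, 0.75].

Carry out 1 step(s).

f(x) = x³ - 3x + 1
Initial interval: [0.1, 0.75]

Iteration 1:
  c_1 = (0.100000 + 0.750000)/2 = 0.425000
  f(c_1) = f(0.425000) = -0.198234
  f(a) × f(c) < 0, new interval: [0.100000, 0.425000]

After 1 iteration(s), the approximation is c_1 = 0.425000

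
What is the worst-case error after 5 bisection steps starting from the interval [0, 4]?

Bisection error bound: |error| ≤ (b-a)/2^n
|error| ≤ (4 - 0)/2^5 = 4/2^5
|error| ≤ 0.1250000000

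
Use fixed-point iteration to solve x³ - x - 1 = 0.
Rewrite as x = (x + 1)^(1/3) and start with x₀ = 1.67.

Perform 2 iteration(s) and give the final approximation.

Equation: x³ - x - 1 = 0
Fixed-point form: x = (x + 1)^(1/3)
x₀ = 1.67

x_1 = g(1.670000) = 1.387300
x_2 = g(1.387300) = 1.336500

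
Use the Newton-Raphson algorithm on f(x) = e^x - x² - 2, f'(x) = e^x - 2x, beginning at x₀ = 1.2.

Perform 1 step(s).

f(x) = e^x - x² - 2
f'(x) = e^x - 2x
x₀ = 1.2

Newton-Raphson formula: x_{n+1} = x_n - f(x_n)/f'(x_n)

Iteration 1:
  f(1.200000) = -0.119883
  f'(1.200000) = 0.920117
  x_1 = 1.200000 - (-0.119883)/0.920117 = 1.330291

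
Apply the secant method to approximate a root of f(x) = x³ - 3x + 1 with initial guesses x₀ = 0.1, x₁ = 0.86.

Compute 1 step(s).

f(x) = x³ - 3x + 1
x₀ = 0.1, x₁ = 0.86

Secant formula: x_{n+1} = x_n - f(x_n)(x_n - x_{n-1})/(f(x_n) - f(x_{n-1}))

Iteration 1:
  f(0.100000) = 0.701000
  f(0.860000) = -0.943944
  x_2 = 0.860000 - (-0.943944)×(0.860000 - 0.100000)/(-0.943944 - 0.701000)
       = 0.423877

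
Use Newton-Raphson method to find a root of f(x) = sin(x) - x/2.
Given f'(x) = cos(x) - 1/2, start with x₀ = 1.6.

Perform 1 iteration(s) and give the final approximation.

f(x) = sin(x) - x/2
f'(x) = cos(x) - 1/2
x₀ = 1.6

Newton-Raphson formula: x_{n+1} = x_n - f(x_n)/f'(x_n)

Iteration 1:
  f(1.600000) = 0.199574
  f'(1.600000) = -0.529200
  x_1 = 1.600000 - 0.199574/(-0.529200) = 1.977124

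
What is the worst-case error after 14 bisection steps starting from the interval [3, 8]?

Bisection error bound: |error| ≤ (b-a)/2^n
|error| ≤ (8 - 3)/2^14 = 5/2^14
|error| ≤ 0.0003051758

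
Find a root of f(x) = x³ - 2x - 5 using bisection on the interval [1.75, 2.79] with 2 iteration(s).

f(x) = x³ - 2x - 5
Initial interval: [1.75, 2.79]

Iteration 1:
  c_1 = (1.750000 + 2.790000)/2 = 2.270000
  f(c_1) = f(2.270000) = 2.157083
  f(a) × f(c) < 0, new interval: [1.750000, 2.270000]
Iteration 2:
  c_2 = (1.750000 + 2.270000)/2 = 2.010000
  f(c_2) = f(2.010000) = -0.899399
  f(a) × f(c) ≥ 0, new interval: [2.010000, 2.270000]

After 2 iteration(s), the approximation is c_2 = 2.010000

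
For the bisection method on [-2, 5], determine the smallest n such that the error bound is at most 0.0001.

We need (b-a)/2^n ≤ 0.0001
(5 - (-2))/2^n ≤ 0.0001
7/2^n ≤ 0.0001
2^n ≥ 70000
n ≥ log₂(70000) = 16.10
n ≥ 17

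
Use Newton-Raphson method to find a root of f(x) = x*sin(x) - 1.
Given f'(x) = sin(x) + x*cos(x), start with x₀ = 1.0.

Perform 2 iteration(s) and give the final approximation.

f(x) = x*sin(x) - 1
f'(x) = sin(x) + x*cos(x)
x₀ = 1.0

Newton-Raphson formula: x_{n+1} = x_n - f(x_n)/f'(x_n)

Iteration 1:
  f(1.000000) = -0.158529
  f'(1.000000) = 1.381773
  x_1 = 1.000000 - (-0.158529)/1.381773 = 1.114729
Iteration 2:
  f(1.114729) = 0.000794
  f'(1.114729) = 1.388741
  x_2 = 1.114729 - 0.000794/1.388741 = 1.114157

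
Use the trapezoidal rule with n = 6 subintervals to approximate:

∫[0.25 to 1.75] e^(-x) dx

f(x) = e^(-x)
a = 0.25, b = 1.75, n = 6
h = (b - a)/n = 0.250000

Trapezoidal rule: (h/2)[f(x₀) + 2f(x₁) + 2f(x₂) + ... + f(xₙ)]

x_0 = 0.2500, f(x_0) = 0.778801, coefficient = 1
x_1 = 0.5000, f(x_1) = 0.606531, coefficient = 2
x_2 = 0.7500, f(x_2) = 0.472367, coefficient = 2
x_3 = 1.0000, f(x_3) = 0.367879, coefficient = 2
x_4 = 1.2500, f(x_4) = 0.286505, coefficient = 2
x_5 = 1.5000, f(x_5) = 0.223130, coefficient = 2
x_6 = 1.7500, f(x_6) = 0.173774, coefficient = 1

I ≈ (0.250000/2) × 4.865398 = 0.608175
Exact value: 0.605027
Error: 0.003148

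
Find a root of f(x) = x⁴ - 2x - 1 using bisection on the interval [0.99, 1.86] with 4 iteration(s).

f(x) = x⁴ - 2x - 1
Initial interval: [0.99, 1.86]

Iteration 1:
  c_1 = (0.990000 + 1.860000)/2 = 1.425000
  f(c_1) = f(1.425000) = 0.273438
  f(a) × f(c) < 0, new interval: [0.990000, 1.425000]
Iteration 2:
  c_2 = (0.990000 + 1.425000)/2 = 1.207500
  f(c_2) = f(1.207500) = -1.289072
  f(a) × f(c) ≥ 0, new interval: [1.207500, 1.425000]
Iteration 3:
  c_3 = (1.207500 + 1.425000)/2 = 1.316250
  f(c_3) = f(1.316250) = -0.630895
  f(a) × f(c) ≥ 0, new interval: [1.316250, 1.425000]
Iteration 4:
  c_4 = (1.316250 + 1.425000)/2 = 1.370625
  f(c_4) = f(1.370625) = -0.212064
  f(a) × f(c) ≥ 0, new interval: [1.370625, 1.425000]

After 4 iteration(s), the approximation is c_4 = 1.370625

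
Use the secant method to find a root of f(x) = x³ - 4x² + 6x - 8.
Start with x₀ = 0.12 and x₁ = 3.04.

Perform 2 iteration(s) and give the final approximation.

f(x) = x³ - 4x² + 6x - 8
x₀ = 0.12, x₁ = 3.04

Secant formula: x_{n+1} = x_n - f(x_n)(x_n - x_{n-1})/(f(x_n) - f(x_{n-1}))

Iteration 1:
  f(0.120000) = -7.335872
  f(3.040000) = 1.368064
  x_2 = 3.040000 - 1.368064×(3.040000 - 0.120000)/(1.368064 - (-7.335872))
       = 2.581041
Iteration 2:
  f(3.040000) = 1.368064
  f(2.581041) = -1.966534
  x_3 = 2.581041 - (-1.966534)×(2.581041 - 3.040000)/(-1.966534 - 1.368064)
       = 2.851706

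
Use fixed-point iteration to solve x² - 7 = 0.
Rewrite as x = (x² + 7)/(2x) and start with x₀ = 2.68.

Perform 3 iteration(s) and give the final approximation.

Equation: x² - 7 = 0
Fixed-point form: x = (x² + 7)/(2x)
x₀ = 2.68

x_1 = g(2.680000) = 2.645970
x_2 = g(2.645970) = 2.645751
x_3 = g(2.645751) = 2.645751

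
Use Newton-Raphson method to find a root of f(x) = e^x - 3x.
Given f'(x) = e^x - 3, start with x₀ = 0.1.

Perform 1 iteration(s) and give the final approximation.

f(x) = e^x - 3x
f'(x) = e^x - 3
x₀ = 0.1

Newton-Raphson formula: x_{n+1} = x_n - f(x_n)/f'(x_n)

Iteration 1:
  f(0.100000) = 0.805171
  f'(0.100000) = -1.894829
  x_1 = 0.100000 - 0.805171/(-1.894829) = 0.524931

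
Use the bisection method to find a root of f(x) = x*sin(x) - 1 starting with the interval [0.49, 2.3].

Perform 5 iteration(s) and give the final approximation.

f(x) = x*sin(x) - 1
Initial interval: [0.49, 2.3]

Iteration 1:
  c_1 = (0.490000 + 2.300000)/2 = 1.395000
  f(c_1) = f(1.395000) = 0.373500
  f(a) × f(c) < 0, new interval: [0.490000, 1.395000]
Iteration 2:
  c_2 = (0.490000 + 1.395000)/2 = 0.942500
  f(c_2) = f(0.942500) = -0.237489
  f(a) × f(c) ≥ 0, new interval: [0.942500, 1.395000]
Iteration 3:
  c_3 = (0.942500 + 1.395000)/2 = 1.168750
  f(c_3) = f(1.168750) = 0.075556
  f(a) × f(c) < 0, new interval: [0.942500, 1.168750]
Iteration 4:
  c_4 = (0.942500 + 1.168750)/2 = 1.055625
  f(c_4) = f(1.055625) = -0.081386
  f(a) × f(c) ≥ 0, new interval: [1.055625, 1.168750]
Iteration 5:
  c_5 = (1.055625 + 1.168750)/2 = 1.112188
  f(c_5) = f(1.112188) = -0.002736
  f(a) × f(c) ≥ 0, new interval: [1.112188, 1.168750]

After 5 iteration(s), the approximation is c_5 = 1.112188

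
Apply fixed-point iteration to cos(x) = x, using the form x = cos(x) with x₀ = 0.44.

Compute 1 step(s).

Equation: cos(x) = x
Fixed-point form: x = cos(x)
x₀ = 0.44

x_1 = g(0.440000) = 0.904752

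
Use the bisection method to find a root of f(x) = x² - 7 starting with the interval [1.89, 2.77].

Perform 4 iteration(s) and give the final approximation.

f(x) = x² - 7
Initial interval: [1.89, 2.77]

Iteration 1:
  c_1 = (1.890000 + 2.770000)/2 = 2.330000
  f(c_1) = f(2.330000) = -1.571100
  f(a) × f(c) ≥ 0, new interval: [2.330000, 2.770000]
Iteration 2:
  c_2 = (2.330000 + 2.770000)/2 = 2.550000
  f(c_2) = f(2.550000) = -0.497500
  f(a) × f(c) ≥ 0, new interval: [2.550000, 2.770000]
Iteration 3:
  c_3 = (2.550000 + 2.770000)/2 = 2.660000
  f(c_3) = f(2.660000) = 0.075600
  f(a) × f(c) < 0, new interval: [2.550000, 2.660000]
Iteration 4:
  c_4 = (2.550000 + 2.660000)/2 = 2.605000
  f(c_4) = f(2.605000) = -0.213975
  f(a) × f(c) ≥ 0, new interval: [2.605000, 2.660000]

After 4 iteration(s), the approximation is c_4 = 2.605000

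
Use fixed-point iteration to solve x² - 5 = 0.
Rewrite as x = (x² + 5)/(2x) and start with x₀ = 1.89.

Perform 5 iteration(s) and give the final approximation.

Equation: x² - 5 = 0
Fixed-point form: x = (x² + 5)/(2x)
x₀ = 1.89

x_1 = g(1.890000) = 2.267751
x_2 = g(2.267751) = 2.236289
x_3 = g(2.236289) = 2.236068
x_4 = g(2.236068) = 2.236068
x_5 = g(2.236068) = 2.236068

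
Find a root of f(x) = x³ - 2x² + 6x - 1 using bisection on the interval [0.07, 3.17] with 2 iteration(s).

f(x) = x³ - 2x² + 6x - 1
Initial interval: [0.07, 3.17]

Iteration 1:
  c_1 = (0.070000 + 3.170000)/2 = 1.620000
  f(c_1) = f(1.620000) = 7.722728
  f(a) × f(c) < 0, new interval: [0.070000, 1.620000]
Iteration 2:
  c_2 = (0.070000 + 1.620000)/2 = 0.845000
  f(c_2) = f(0.845000) = 3.245301
  f(a) × f(c) < 0, new interval: [0.070000, 0.845000]

After 2 iteration(s), the approximation is c_2 = 0.845000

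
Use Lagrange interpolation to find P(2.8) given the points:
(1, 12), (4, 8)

Lagrange interpolation formula:
P(x) = Σ yᵢ × Lᵢ(x)
where Lᵢ(x) = Π_{j≠i} (x - xⱼ)/(xᵢ - xⱼ)

L_0(2.8) = (2.8 - 4)/(1 - 4) = 0.400000
L_1(2.8) = (2.8 - 1)/(4 - 1) = 0.600000

P(2.8) = 12×L_0(2.8) + 8×L_1(2.8)
P(2.8) = 9.600000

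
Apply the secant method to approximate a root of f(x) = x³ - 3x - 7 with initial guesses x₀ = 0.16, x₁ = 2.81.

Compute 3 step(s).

f(x) = x³ - 3x - 7
x₀ = 0.16, x₁ = 2.81

Secant formula: x_{n+1} = x_n - f(x_n)(x_n - x_{n-1})/(f(x_n) - f(x_{n-1}))

Iteration 1:
  f(0.160000) = -7.475904
  f(2.810000) = 6.758041
  x_2 = 2.810000 - 6.758041×(2.810000 - 0.160000)/(6.758041 - (-7.475904))
       = 1.551824
Iteration 2:
  f(2.810000) = 6.758041
  f(1.551824) = -7.918435
  x_3 = 1.551824 - (-7.918435)×(1.551824 - 2.810000)/(-7.918435 - 6.758041)
       = 2.230651
Iteration 3:
  f(1.551824) = -7.918435
  f(2.230651) = -2.592674
  x_4 = 2.230651 - (-2.592674)×(2.230651 - 1.551824)/(-2.592674 - (-7.918435))
       = 2.561116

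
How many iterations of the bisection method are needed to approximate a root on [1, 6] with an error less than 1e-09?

We need (b-a)/2^n ≤ 1e-09
(6 - 1)/2^n ≤ 1e-09
5/2^n ≤ 1e-09
2^n ≥ 5000000000
n ≥ log₂(5000000000) = 32.22
n ≥ 33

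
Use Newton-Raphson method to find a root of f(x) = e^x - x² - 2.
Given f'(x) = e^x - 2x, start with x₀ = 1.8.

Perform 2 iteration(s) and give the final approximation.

f(x) = e^x - x² - 2
f'(x) = e^x - 2x
x₀ = 1.8

Newton-Raphson formula: x_{n+1} = x_n - f(x_n)/f'(x_n)

Iteration 1:
  f(1.800000) = 0.809647
  f'(1.800000) = 2.449647
  x_1 = 1.800000 - 0.809647/2.449647 = 1.469484
Iteration 2:
  f(1.469484) = 0.187608
  f'(1.469484) = 1.408024
  x_2 = 1.469484 - 0.187608/1.408024 = 1.336242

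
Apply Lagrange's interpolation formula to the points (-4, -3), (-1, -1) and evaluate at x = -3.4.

Lagrange interpolation formula:
P(x) = Σ yᵢ × Lᵢ(x)
where Lᵢ(x) = Π_{j≠i} (x - xⱼ)/(xᵢ - xⱼ)

L_0(-3.4) = (-3.4 - (-1))/(-4 - (-1)) = 0.800000
L_1(-3.4) = (-3.4 - (-4))/(-1 - (-4)) = 0.200000

P(-3.4) = (-3)×L_0(-3.4) + (-1)×L_1(-3.4)
P(-3.4) = -2.600000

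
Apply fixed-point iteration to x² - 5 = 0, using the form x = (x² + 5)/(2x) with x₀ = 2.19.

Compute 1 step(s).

Equation: x² - 5 = 0
Fixed-point form: x = (x² + 5)/(2x)
x₀ = 2.19

x_1 = g(2.190000) = 2.236553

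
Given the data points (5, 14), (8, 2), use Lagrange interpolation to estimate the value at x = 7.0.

Lagrange interpolation formula:
P(x) = Σ yᵢ × Lᵢ(x)
where Lᵢ(x) = Π_{j≠i} (x - xⱼ)/(xᵢ - xⱼ)

L_0(7.0) = (7.0 - 8)/(5 - 8) = 0.333333
L_1(7.0) = (7.0 - 5)/(8 - 5) = 0.666667

P(7.0) = 14×L_0(7.0) + 2×L_1(7.0)
P(7.0) = 6.000000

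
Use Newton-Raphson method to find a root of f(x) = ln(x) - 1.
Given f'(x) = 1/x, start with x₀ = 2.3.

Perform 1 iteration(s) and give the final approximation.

f(x) = ln(x) - 1
f'(x) = 1/x
x₀ = 2.3

Newton-Raphson formula: x_{n+1} = x_n - f(x_n)/f'(x_n)

Iteration 1:
  f(2.300000) = -0.167091
  f'(2.300000) = 0.434783
  x_1 = 2.300000 - (-0.167091)/0.434783 = 2.684309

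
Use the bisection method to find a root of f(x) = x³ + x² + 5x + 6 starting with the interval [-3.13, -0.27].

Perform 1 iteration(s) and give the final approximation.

f(x) = x³ + x² + 5x + 6
Initial interval: [-3.13, -0.27]

Iteration 1:
  c_1 = (-3.130000 + (-0.270000))/2 = -1.700000
  f(c_1) = f(-1.700000) = -4.523000
  f(a) × f(c) ≥ 0, new interval: [-1.700000, -0.270000]

After 1 iteration(s), the approximation is c_1 = -1.700000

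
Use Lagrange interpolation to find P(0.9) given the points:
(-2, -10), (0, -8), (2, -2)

Lagrange interpolation formula:
P(x) = Σ yᵢ × Lᵢ(x)
where Lᵢ(x) = Π_{j≠i} (x - xⱼ)/(xᵢ - xⱼ)

L_0(0.9) = (0.9 - 0)/(-2 - 0) × (0.9 - 2)/(-2 - 2) = -0.123750
L_1(0.9) = (0.9 - (-2))/(0 - (-2)) × (0.9 - 2)/(0 - 2) = 0.797500
L_2(0.9) = (0.9 - (-2))/(2 - (-2)) × (0.9 - 0)/(2 - 0) = 0.326250

P(0.9) = (-10)×L_0(0.9) + (-8)×L_1(0.9) + (-2)×L_2(0.9)
P(0.9) = -5.795000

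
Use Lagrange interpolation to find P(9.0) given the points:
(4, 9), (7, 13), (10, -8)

Lagrange interpolation formula:
P(x) = Σ yᵢ × Lᵢ(x)
where Lᵢ(x) = Π_{j≠i} (x - xⱼ)/(xᵢ - xⱼ)

L_0(9.0) = (9.0 - 7)/(4 - 7) × (9.0 - 10)/(4 - 10) = -0.111111
L_1(9.0) = (9.0 - 4)/(7 - 4) × (9.0 - 10)/(7 - 10) = 0.555556
L_2(9.0) = (9.0 - 4)/(10 - 4) × (9.0 - 7)/(10 - 7) = 0.555556

P(9.0) = 9×L_0(9.0) + 13×L_1(9.0) + (-8)×L_2(9.0)
P(9.0) = 1.777778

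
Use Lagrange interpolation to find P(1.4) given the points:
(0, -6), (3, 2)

Lagrange interpolation formula:
P(x) = Σ yᵢ × Lᵢ(x)
where Lᵢ(x) = Π_{j≠i} (x - xⱼ)/(xᵢ - xⱼ)

L_0(1.4) = (1.4 - 3)/(0 - 3) = 0.533333
L_1(1.4) = (1.4 - 0)/(3 - 0) = 0.466667

P(1.4) = (-6)×L_0(1.4) + 2×L_1(1.4)
P(1.4) = -2.266667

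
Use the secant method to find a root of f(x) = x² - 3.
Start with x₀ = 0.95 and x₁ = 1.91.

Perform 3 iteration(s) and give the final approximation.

f(x) = x² - 3
x₀ = 0.95, x₁ = 1.91

Secant formula: x_{n+1} = x_n - f(x_n)(x_n - x_{n-1})/(f(x_n) - f(x_{n-1}))

Iteration 1:
  f(0.950000) = -2.097500
  f(1.910000) = 0.648100
  x_2 = 1.910000 - 0.648100×(1.910000 - 0.950000)/(0.648100 - (-2.097500))
       = 1.683392
Iteration 2:
  f(1.910000) = 0.648100
  f(1.683392) = -0.166193
  x_3 = 1.683392 - (-0.166193)×(1.683392 - 1.910000)/(-0.166193 - 0.648100)
       = 1.729641
Iteration 3:
  f(1.683392) = -0.166193
  f(1.729641) = -0.008342
  x_4 = 1.729641 - (-0.008342)×(1.729641 - 1.683392)/(-0.008342 - (-0.166193))
       = 1.732085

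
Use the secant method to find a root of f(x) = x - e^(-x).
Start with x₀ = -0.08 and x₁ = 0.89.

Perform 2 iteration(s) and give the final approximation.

f(x) = x - e^(-x)
x₀ = -0.08, x₁ = 0.89

Secant formula: x_{n+1} = x_n - f(x_n)(x_n - x_{n-1})/(f(x_n) - f(x_{n-1}))

Iteration 1:
  f(-0.080000) = -1.163287
  f(0.890000) = 0.479344
  x_2 = 0.890000 - 0.479344×(0.890000 - (-0.080000))/(0.479344 - (-1.163287))
       = 0.606940
Iteration 2:
  f(0.890000) = 0.479344
  f(0.606940) = 0.061923
  x_3 = 0.606940 - 0.061923×(0.606940 - 0.890000)/(0.061923 - 0.479344)
       = 0.564948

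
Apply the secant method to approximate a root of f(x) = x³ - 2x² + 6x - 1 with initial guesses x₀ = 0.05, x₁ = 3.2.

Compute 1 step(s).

f(x) = x³ - 2x² + 6x - 1
x₀ = 0.05, x₁ = 3.2

Secant formula: x_{n+1} = x_n - f(x_n)(x_n - x_{n-1})/(f(x_n) - f(x_{n-1}))

Iteration 1:
  f(0.050000) = -0.704875
  f(3.200000) = 30.488000
  x_2 = 3.200000 - 30.488000×(3.200000 - 0.050000)/(30.488000 - (-0.704875))
       = 0.121182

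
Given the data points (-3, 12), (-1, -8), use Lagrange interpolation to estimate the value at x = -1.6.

Lagrange interpolation formula:
P(x) = Σ yᵢ × Lᵢ(x)
where Lᵢ(x) = Π_{j≠i} (x - xⱼ)/(xᵢ - xⱼ)

L_0(-1.6) = (-1.6 - (-1))/(-3 - (-1)) = 0.300000
L_1(-1.6) = (-1.6 - (-3))/(-1 - (-3)) = 0.700000

P(-1.6) = 12×L_0(-1.6) + (-8)×L_1(-1.6)
P(-1.6) = -2.000000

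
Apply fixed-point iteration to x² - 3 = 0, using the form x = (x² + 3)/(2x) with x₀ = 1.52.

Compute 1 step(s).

Equation: x² - 3 = 0
Fixed-point form: x = (x² + 3)/(2x)
x₀ = 1.52

x_1 = g(1.520000) = 1.746842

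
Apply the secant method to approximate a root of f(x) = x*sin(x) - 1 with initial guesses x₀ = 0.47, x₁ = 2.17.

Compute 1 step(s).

f(x) = x*sin(x) - 1
x₀ = 0.47, x₁ = 2.17

Secant formula: x_{n+1} = x_n - f(x_n)(x_n - x_{n-1})/(f(x_n) - f(x_{n-1}))

Iteration 1:
  f(0.470000) = -0.787143
  f(2.170000) = 0.791953
  x_2 = 2.170000 - 0.791953×(2.170000 - 0.470000)/(0.791953 - (-0.787143))
       = 1.317411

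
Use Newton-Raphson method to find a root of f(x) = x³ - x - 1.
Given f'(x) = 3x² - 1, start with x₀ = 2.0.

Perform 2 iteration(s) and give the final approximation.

f(x) = x³ - x - 1
f'(x) = 3x² - 1
x₀ = 2.0

Newton-Raphson formula: x_{n+1} = x_n - f(x_n)/f'(x_n)

Iteration 1:
  f(2.000000) = 5.000000
  f'(2.000000) = 11.000000
  x_1 = 2.000000 - 5.000000/11.000000 = 1.545455
Iteration 2:
  f(1.545455) = 1.145755
  f'(1.545455) = 6.165289
  x_2 = 1.545455 - 1.145755/6.165289 = 1.359615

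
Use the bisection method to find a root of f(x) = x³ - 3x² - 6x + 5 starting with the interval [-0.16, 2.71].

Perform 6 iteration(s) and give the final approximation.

f(x) = x³ - 3x² - 6x + 5
Initial interval: [-0.16, 2.71]

Iteration 1:
  c_1 = (-0.160000 + 2.710000)/2 = 1.275000
  f(c_1) = f(1.275000) = -5.454203
  f(a) × f(c) < 0, new interval: [-0.160000, 1.275000]
Iteration 2:
  c_2 = (-0.160000 + 1.275000)/2 = 0.557500
  f(c_2) = f(0.557500) = 0.895856
  f(a) × f(c) ≥ 0, new interval: [0.557500, 1.275000]
Iteration 3:
  c_3 = (0.557500 + 1.275000)/2 = 0.916250
  f(c_3) = f(0.916250) = -2.246837
  f(a) × f(c) < 0, new interval: [0.557500, 0.916250]
Iteration 4:
  c_4 = (0.557500 + 0.916250)/2 = 0.736875
  f(c_4) = f(0.736875) = -0.650092
  f(a) × f(c) < 0, new interval: [0.557500, 0.736875]
Iteration 5:
  c_5 = (0.557500 + 0.736875)/2 = 0.647188
  f(c_5) = f(0.647188) = 0.131396
  f(a) × f(c) ≥ 0, new interval: [0.647188, 0.736875]
Iteration 6:
  c_6 = (0.647188 + 0.736875)/2 = 0.692031
  f(c_6) = f(0.692031) = -0.257490
  f(a) × f(c) < 0, new interval: [0.647188, 0.692031]

After 6 iteration(s), the approximation is c_6 = 0.692031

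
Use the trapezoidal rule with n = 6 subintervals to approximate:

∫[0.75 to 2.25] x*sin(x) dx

f(x) = x*sin(x)
a = 0.75, b = 2.25, n = 6
h = (b - a)/n = 0.250000

Trapezoidal rule: (h/2)[f(x₀) + 2f(x₁) + 2f(x₂) + ... + f(xₙ)]

x_0 = 0.7500, f(x_0) = 0.511229, coefficient = 1
x_1 = 1.0000, f(x_1) = 0.841471, coefficient = 2
x_2 = 1.2500, f(x_2) = 1.186231, coefficient = 2
x_3 = 1.5000, f(x_3) = 1.496242, coefficient = 2
x_4 = 1.7500, f(x_4) = 1.721975, coefficient = 2
x_5 = 2.0000, f(x_5) = 1.818595, coefficient = 2
x_6 = 2.2500, f(x_6) = 1.750665, coefficient = 1

I ≈ (0.250000/2) × 16.390923 = 2.048865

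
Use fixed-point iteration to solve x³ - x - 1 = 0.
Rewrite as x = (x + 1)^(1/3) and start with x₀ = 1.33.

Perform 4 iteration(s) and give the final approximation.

Equation: x³ - x - 1 = 0
Fixed-point form: x = (x + 1)^(1/3)
x₀ = 1.33

x_1 = g(1.330000) = 1.325721
x_2 = g(1.325721) = 1.324908
x_3 = g(1.324908) = 1.324754
x_4 = g(1.324754) = 1.324725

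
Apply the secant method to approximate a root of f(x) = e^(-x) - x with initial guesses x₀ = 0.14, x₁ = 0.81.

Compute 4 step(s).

f(x) = e^(-x) - x
x₀ = 0.14, x₁ = 0.81

Secant formula: x_{n+1} = x_n - f(x_n)(x_n - x_{n-1})/(f(x_n) - f(x_{n-1}))

Iteration 1:
  f(0.140000) = 0.729358
  f(0.810000) = -0.365142
  x_2 = 0.810000 - (-0.365142)×(0.810000 - 0.140000)/(-0.365142 - 0.729358)
       = 0.586478
Iteration 2:
  f(0.810000) = -0.365142
  f(0.586478) = -0.030195
  x_3 = 0.586478 - (-0.030195)×(0.586478 - 0.810000)/(-0.030195 - (-0.365142))
       = 0.566328
Iteration 3:
  f(0.586478) = -0.030195
  f(0.566328) = 0.001278
  x_4 = 0.566328 - 0.001278×(0.566328 - 0.586478)/(0.001278 - (-0.030195))
       = 0.567146
Iteration 4:
  f(0.566328) = 0.001278
  f(0.567146) = -0.000004
  x_5 = 0.567146 - (-0.000004)×(0.567146 - 0.566328)/(-0.000004 - 0.001278)
       = 0.567143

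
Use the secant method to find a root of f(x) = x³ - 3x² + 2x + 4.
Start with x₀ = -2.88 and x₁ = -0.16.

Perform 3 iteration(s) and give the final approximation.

f(x) = x³ - 3x² + 2x + 4
x₀ = -2.88, x₁ = -0.16

Secant formula: x_{n+1} = x_n - f(x_n)(x_n - x_{n-1})/(f(x_n) - f(x_{n-1}))

Iteration 1:
  f(-2.880000) = -50.531072
  f(-0.160000) = 3.599104
  x_2 = -0.160000 - 3.599104×(-0.160000 - (-2.880000))/(3.599104 - (-50.531072))
       = -0.340852
Iteration 2:
  f(-0.160000) = 3.599104
  f(-0.340852) = 2.930155
  x_3 = -0.340852 - 2.930155×(-0.340852 - (-0.160000))/(2.930155 - 3.599104)
       = -1.133027
Iteration 3:
  f(-0.340852) = 2.930155
  f(-1.133027) = -3.571830
  x_4 = -1.133027 - (-3.571830)×(-1.133027 - (-0.340852))/(-3.571830 - 2.930155)
       = -0.697850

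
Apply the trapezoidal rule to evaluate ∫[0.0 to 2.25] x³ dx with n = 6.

f(x) = x³
a = 0.0, b = 2.25, n = 6
h = (b - a)/n = 0.375000

Trapezoidal rule: (h/2)[f(x₀) + 2f(x₁) + 2f(x₂) + ... + f(xₙ)]

x_0 = 0.0000, f(x_0) = 0.000000, coefficient = 1
x_1 = 0.3750, f(x_1) = 0.052734, coefficient = 2
x_2 = 0.7500, f(x_2) = 0.421875, coefficient = 2
x_3 = 1.1250, f(x_3) = 1.423828, coefficient = 2
x_4 = 1.5000, f(x_4) = 3.375000, coefficient = 2
x_5 = 1.8750, f(x_5) = 6.591797, coefficient = 2
x_6 = 2.2500, f(x_6) = 11.390625, coefficient = 1

I ≈ (0.375000/2) × 35.121094 = 6.585205
Exact value: 6.407227
Error: 0.177979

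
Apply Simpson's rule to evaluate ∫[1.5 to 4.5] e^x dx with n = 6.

f(x) = e^x
a = 1.5, b = 4.5, n = 6
h = (b - a)/n = 0.500000

Simpson's rule: (h/3)[f(x₀) + 4f(x₁) + 2f(x₂) + ... + f(xₙ)]

x_0 = 1.5000, f(x_0) = 4.481689, coefficient = 1
x_1 = 2.0000, f(x_1) = 7.389056, coefficient = 4
x_2 = 2.5000, f(x_2) = 12.182494, coefficient = 2
x_3 = 3.0000, f(x_3) = 20.085537, coefficient = 4
x_4 = 3.5000, f(x_4) = 33.115452, coefficient = 2
x_5 = 4.0000, f(x_5) = 54.598150, coefficient = 4
x_6 = 4.5000, f(x_6) = 90.017131, coefficient = 1

I ≈ (0.500000/3) × 513.385684 = 85.564281
Exact value: 85.535442
Error: 0.028839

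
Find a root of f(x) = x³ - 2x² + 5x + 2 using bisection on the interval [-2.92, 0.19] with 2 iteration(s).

f(x) = x³ - 2x² + 5x + 2
Initial interval: [-2.92, 0.19]

Iteration 1:
  c_1 = (-2.920000 + 0.190000)/2 = -1.365000
  f(c_1) = f(-1.365000) = -11.094752
  f(a) × f(c) ≥ 0, new interval: [-1.365000, 0.190000]
Iteration 2:
  c_2 = (-1.365000 + 0.190000)/2 = -0.587500
  f(c_2) = f(-0.587500) = -1.830592
  f(a) × f(c) ≥ 0, new interval: [-0.587500, 0.190000]

After 2 iteration(s), the approximation is c_2 = -0.587500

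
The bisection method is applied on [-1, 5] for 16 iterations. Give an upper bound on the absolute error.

Bisection error bound: |error| ≤ (b-a)/2^n
|error| ≤ (5 - (-1))/2^16 = 6/2^16
|error| ≤ 0.0000915527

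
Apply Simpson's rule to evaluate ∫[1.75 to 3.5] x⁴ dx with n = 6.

f(x) = x⁴
a = 1.75, b = 3.5, n = 6
h = (b - a)/n = 0.291667

Simpson's rule: (h/3)[f(x₀) + 4f(x₁) + 2f(x₂) + ... + f(xₙ)]

x_0 = 1.7500, f(x_0) = 9.378906, coefficient = 1
x_1 = 2.0417, f(x_1) = 17.375582, coefficient = 4
x_2 = 2.3333, f(x_2) = 29.641975, coefficient = 2
x_3 = 2.6250, f(x_3) = 47.480713, coefficient = 4
x_4 = 2.9167, f(x_4) = 72.368104, coefficient = 2
x_5 = 3.2083, f(x_5) = 105.954141, coefficient = 4
x_6 = 3.5000, f(x_6) = 150.062500, coefficient = 1

I ≈ (0.291667/3) × 1046.703306 = 101.762821
Exact value: 101.761133
Error: 0.001689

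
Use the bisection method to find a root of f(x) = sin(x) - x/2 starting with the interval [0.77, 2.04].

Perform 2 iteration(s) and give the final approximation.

f(x) = sin(x) - x/2
Initial interval: [0.77, 2.04]

Iteration 1:
  c_1 = (0.770000 + 2.040000)/2 = 1.405000
  f(c_1) = f(1.405000) = 0.283787
  f(a) × f(c) ≥ 0, new interval: [1.405000, 2.040000]
Iteration 2:
  c_2 = (1.405000 + 2.040000)/2 = 1.722500
  f(c_2) = f(1.722500) = 0.127265
  f(a) × f(c) ≥ 0, new interval: [1.722500, 2.040000]

After 2 iteration(s), the approximation is c_2 = 1.722500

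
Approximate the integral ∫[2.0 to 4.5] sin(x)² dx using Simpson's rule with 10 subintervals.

f(x) = sin(x)²
a = 2.0, b = 4.5, n = 10
h = (b - a)/n = 0.250000

Simpson's rule: (h/3)[f(x₀) + 4f(x₁) + 2f(x₂) + ... + f(xₙ)]

x_0 = 2.0000, f(x_0) = 0.826822, coefficient = 1
x_1 = 2.2500, f(x_1) = 0.605398, coefficient = 4
x_2 = 2.5000, f(x_2) = 0.358169, coefficient = 2
x_3 = 2.7500, f(x_3) = 0.145665, coefficient = 4
x_4 = 3.0000, f(x_4) = 0.019915, coefficient = 2
x_5 = 3.2500, f(x_5) = 0.011706, coefficient = 4
x_6 = 3.5000, f(x_6) = 0.123049, coefficient = 2
x_7 = 3.7500, f(x_7) = 0.326682, coefficient = 4
x_8 = 4.0000, f(x_8) = 0.572750, coefficient = 2
x_9 = 4.2500, f(x_9) = 0.801006, coefficient = 4
x_10 = 4.5000, f(x_10) = 0.955565, coefficient = 1

I ≈ (0.250000/3) × 11.491982 = 0.957665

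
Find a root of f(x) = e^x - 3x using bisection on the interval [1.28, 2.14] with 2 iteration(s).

f(x) = e^x - 3x
Initial interval: [1.28, 2.14]

Iteration 1:
  c_1 = (1.280000 + 2.140000)/2 = 1.710000
  f(c_1) = f(1.710000) = 0.398961
  f(a) × f(c) < 0, new interval: [1.280000, 1.710000]
Iteration 2:
  c_2 = (1.280000 + 1.710000)/2 = 1.495000
  f(c_2) = f(1.495000) = -0.025663
  f(a) × f(c) ≥ 0, new interval: [1.495000, 1.710000]

After 2 iteration(s), the approximation is c_2 = 1.495000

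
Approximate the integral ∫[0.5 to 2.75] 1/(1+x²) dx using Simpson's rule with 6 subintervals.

f(x) = 1/(1+x²)
a = 0.5, b = 2.75, n = 6
h = (b - a)/n = 0.375000

Simpson's rule: (h/3)[f(x₀) + 4f(x₁) + 2f(x₂) + ... + f(xₙ)]

x_0 = 0.5000, f(x_0) = 0.800000, coefficient = 1
x_1 = 0.8750, f(x_1) = 0.566372, coefficient = 4
x_2 = 1.2500, f(x_2) = 0.390244, coefficient = 2
x_3 = 1.6250, f(x_3) = 0.274678, coefficient = 4
x_4 = 2.0000, f(x_4) = 0.200000, coefficient = 2
x_5 = 2.3750, f(x_5) = 0.150588, coefficient = 4
x_6 = 2.7500, f(x_6) = 0.116788, coefficient = 1

I ≈ (0.375000/3) × 6.063828 = 0.757979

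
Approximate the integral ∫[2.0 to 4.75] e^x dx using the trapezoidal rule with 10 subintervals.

f(x) = e^x
a = 2.0, b = 4.75, n = 10
h = (b - a)/n = 0.275000

Trapezoidal rule: (h/2)[f(x₀) + 2f(x₁) + 2f(x₂) + ... + f(xₙ)]

x_0 = 2.0000, f(x_0) = 7.389056, coefficient = 1
x_1 = 2.2750, f(x_1) = 9.727919, coefficient = 2
x_2 = 2.5500, f(x_2) = 12.807104, coefficient = 2
x_3 = 2.8250, f(x_3) = 16.860945, coefficient = 2
x_4 = 3.1000, f(x_4) = 22.197951, coefficient = 2
x_5 = 3.3750, f(x_5) = 29.224284, coefficient = 2
x_6 = 3.6500, f(x_6) = 38.474666, coefficient = 2
x_7 = 3.9250, f(x_7) = 50.653078, coefficient = 2
x_8 = 4.2000, f(x_8) = 66.686331, coefficient = 2
x_9 = 4.4750, f(x_9) = 87.794600, coefficient = 2
x_10 = 4.7500, f(x_10) = 115.584285, coefficient = 1

I ≈ (0.275000/2) × 791.827097 = 108.876226
Exact value: 108.195228
Error: 0.680997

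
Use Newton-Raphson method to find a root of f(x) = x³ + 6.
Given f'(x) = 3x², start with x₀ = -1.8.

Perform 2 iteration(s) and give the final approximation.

f(x) = x³ + 6
f'(x) = 3x²
x₀ = -1.8

Newton-Raphson formula: x_{n+1} = x_n - f(x_n)/f'(x_n)

Iteration 1:
  f(-1.800000) = 0.168000
  f'(-1.800000) = 9.720000
  x_1 = -1.800000 - 0.168000/9.720000 = -1.817284
Iteration 2:
  f(-1.817284) = -0.001618
  f'(-1.817284) = 9.907563
  x_2 = -1.817284 - (-0.001618)/9.907563 = -1.817121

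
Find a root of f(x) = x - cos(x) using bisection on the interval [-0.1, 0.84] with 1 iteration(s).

f(x) = x - cos(x)
Initial interval: [-0.1, 0.84]

Iteration 1:
  c_1 = (-0.100000 + 0.840000)/2 = 0.370000
  f(c_1) = f(0.370000) = -0.562327
  f(a) × f(c) ≥ 0, new interval: [0.370000, 0.840000]

After 1 iteration(s), the approximation is c_1 = 0.370000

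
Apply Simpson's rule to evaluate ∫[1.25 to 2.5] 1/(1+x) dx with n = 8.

f(x) = 1/(1+x)
a = 1.25, b = 2.5, n = 8
h = (b - a)/n = 0.156250

Simpson's rule: (h/3)[f(x₀) + 4f(x₁) + 2f(x₂) + ... + f(xₙ)]

x_0 = 1.2500, f(x_0) = 0.444444, coefficient = 1
x_1 = 1.4062, f(x_1) = 0.415584, coefficient = 4
x_2 = 1.5625, f(x_2) = 0.390244, coefficient = 2
x_3 = 1.7188, f(x_3) = 0.367816, coefficient = 4
x_4 = 1.8750, f(x_4) = 0.347826, coefficient = 2
x_5 = 2.0312, f(x_5) = 0.329897, coefficient = 4
x_6 = 2.1875, f(x_6) = 0.313725, coefficient = 2
x_7 = 2.3438, f(x_7) = 0.299065, coefficient = 4
x_8 = 2.5000, f(x_8) = 0.285714, coefficient = 1

I ≈ (0.156250/3) × 8.483201 = 0.441833
Exact value: 0.441833
Error: 0.000001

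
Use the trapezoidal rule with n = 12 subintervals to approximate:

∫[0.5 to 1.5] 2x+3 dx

f(x) = 2x+3
a = 0.5, b = 1.5, n = 12
h = (b - a)/n = 0.083333

Trapezoidal rule: (h/2)[f(x₀) + 2f(x₁) + 2f(x₂) + ... + f(xₙ)]

x_0 = 0.5000, f(x_0) = 4.000000, coefficient = 1
x_1 = 0.5833, f(x_1) = 4.166667, coefficient = 2
x_2 = 0.6667, f(x_2) = 4.333333, coefficient = 2
x_3 = 0.7500, f(x_3) = 4.500000, coefficient = 2
x_4 = 0.8333, f(x_4) = 4.666667, coefficient = 2
x_5 = 0.9167, f(x_5) = 4.833333, coefficient = 2
x_6 = 1.0000, f(x_6) = 5.000000, coefficient = 2
x_7 = 1.0833, f(x_7) = 5.166667, coefficient = 2
x_8 = 1.1667, f(x_8) = 5.333333, coefficient = 2
x_9 = 1.2500, f(x_9) = 5.500000, coefficient = 2
x_10 = 1.3333, f(x_10) = 5.666667, coefficient = 2
x_11 = 1.4167, f(x_11) = 5.833333, coefficient = 2
x_12 = 1.5000, f(x_12) = 6.000000, coefficient = 1

I ≈ (0.083333/2) × 120.000000 = 5.000000
Exact value: 5.000000
Error: 0.000000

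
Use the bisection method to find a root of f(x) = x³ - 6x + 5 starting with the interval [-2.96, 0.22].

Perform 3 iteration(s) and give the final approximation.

f(x) = x³ - 6x + 5
Initial interval: [-2.96, 0.22]

Iteration 1:
  c_1 = (-2.960000 + 0.220000)/2 = -1.370000
  f(c_1) = f(-1.370000) = 10.648647
  f(a) × f(c) < 0, new interval: [-2.960000, -1.370000]
Iteration 2:
  c_2 = (-2.960000 + (-1.370000))/2 = -2.165000
  f(c_2) = f(-2.165000) = 7.842158
  f(a) × f(c) < 0, new interval: [-2.960000, -2.165000]
Iteration 3:
  c_3 = (-2.960000 + (-2.165000))/2 = -2.562500
  f(c_3) = f(-2.562500) = 3.548584
  f(a) × f(c) < 0, new interval: [-2.960000, -2.562500]

After 3 iteration(s), the approximation is c_3 = -2.562500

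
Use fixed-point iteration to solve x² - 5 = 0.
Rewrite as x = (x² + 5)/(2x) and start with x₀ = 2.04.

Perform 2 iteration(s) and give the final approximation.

Equation: x² - 5 = 0
Fixed-point form: x = (x² + 5)/(2x)
x₀ = 2.04

x_1 = g(2.040000) = 2.245490
x_2 = g(2.245490) = 2.236088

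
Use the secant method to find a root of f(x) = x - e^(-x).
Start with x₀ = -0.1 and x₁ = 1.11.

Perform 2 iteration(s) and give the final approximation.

f(x) = x - e^(-x)
x₀ = -0.1, x₁ = 1.11

Secant formula: x_{n+1} = x_n - f(x_n)(x_n - x_{n-1})/(f(x_n) - f(x_{n-1}))

Iteration 1:
  f(-0.100000) = -1.205171
  f(1.110000) = 0.780441
  x_2 = 1.110000 - 0.780441×(1.110000 - (-0.100000))/(0.780441 - (-1.205171))
       = 0.634412
Iteration 2:
  f(1.110000) = 0.780441
  f(0.634412) = 0.104164
  x_3 = 0.634412 - 0.104164×(0.634412 - 1.110000)/(0.104164 - 0.780441)
       = 0.561159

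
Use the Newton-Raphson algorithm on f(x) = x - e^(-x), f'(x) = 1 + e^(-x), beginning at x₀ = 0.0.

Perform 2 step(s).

f(x) = x - e^(-x)
f'(x) = 1 + e^(-x)
x₀ = 0.0

Newton-Raphson formula: x_{n+1} = x_n - f(x_n)/f'(x_n)

Iteration 1:
  f(0.000000) = -1.000000
  f'(0.000000) = 2.000000
  x_1 = 0.000000 - (-1.000000)/2.000000 = 0.500000
Iteration 2:
  f(0.500000) = -0.106531
  f'(0.500000) = 1.606531
  x_2 = 0.500000 - (-0.106531)/1.606531 = 0.566311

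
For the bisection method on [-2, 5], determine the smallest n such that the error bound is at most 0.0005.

We need (b-a)/2^n ≤ 0.0005
(5 - (-2))/2^n ≤ 0.0005
7/2^n ≤ 0.0005
2^n ≥ 14000
n ≥ log₂(14000) = 13.77
n ≥ 14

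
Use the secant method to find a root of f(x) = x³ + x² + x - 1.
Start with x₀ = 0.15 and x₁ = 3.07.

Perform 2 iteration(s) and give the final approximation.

f(x) = x³ + x² + x - 1
x₀ = 0.15, x₁ = 3.07

Secant formula: x_{n+1} = x_n - f(x_n)(x_n - x_{n-1})/(f(x_n) - f(x_{n-1}))

Iteration 1:
  f(0.150000) = -0.824125
  f(3.070000) = 40.429343
  x_2 = 3.070000 - 40.429343×(3.070000 - 0.150000)/(40.429343 - (-0.824125))
       = 0.208333
Iteration 2:
  f(3.070000) = 40.429343
  f(0.208333) = -0.739222
  x_3 = 0.208333 - (-0.739222)×(0.208333 - 3.070000)/(-0.739222 - 40.429343)
       = 0.259717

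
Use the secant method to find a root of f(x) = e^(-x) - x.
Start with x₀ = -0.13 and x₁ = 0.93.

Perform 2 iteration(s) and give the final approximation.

f(x) = e^(-x) - x
x₀ = -0.13, x₁ = 0.93

Secant formula: x_{n+1} = x_n - f(x_n)(x_n - x_{n-1})/(f(x_n) - f(x_{n-1}))

Iteration 1:
  f(-0.130000) = 1.268828
  f(0.930000) = -0.535446
  x_2 = 0.930000 - (-0.535446)×(0.930000 - (-0.130000))/(-0.535446 - 1.268828)
       = 0.615429
Iteration 2:
  f(0.930000) = -0.535446
  f(0.615429) = -0.075019
  x_3 = 0.615429 - (-0.075019)×(0.615429 - 0.930000)/(-0.075019 - (-0.535446))
       = 0.564174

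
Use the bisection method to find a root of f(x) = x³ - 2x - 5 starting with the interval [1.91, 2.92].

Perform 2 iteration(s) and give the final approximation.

f(x) = x³ - 2x - 5
Initial interval: [1.91, 2.92]

Iteration 1:
  c_1 = (1.910000 + 2.920000)/2 = 2.415000
  f(c_1) = f(2.415000) = 4.254823
  f(a) × f(c) < 0, new interval: [1.910000, 2.415000]
Iteration 2:
  c_2 = (1.910000 + 2.415000)/2 = 2.162500
  f(c_2) = f(2.162500) = 0.787729
  f(a) × f(c) < 0, new interval: [1.910000, 2.162500]

After 2 iteration(s), the approximation is c_2 = 2.162500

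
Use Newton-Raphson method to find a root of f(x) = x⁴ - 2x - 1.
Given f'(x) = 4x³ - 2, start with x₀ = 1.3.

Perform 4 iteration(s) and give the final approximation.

f(x) = x⁴ - 2x - 1
f'(x) = 4x³ - 2
x₀ = 1.3

Newton-Raphson formula: x_{n+1} = x_n - f(x_n)/f'(x_n)

Iteration 1:
  f(1.300000) = -0.743900
  f'(1.300000) = 6.788000
  x_1 = 1.300000 - (-0.743900)/6.788000 = 1.409590
Iteration 2:
  f(1.409590) = 0.128771
  f'(1.409590) = 9.203116
  x_2 = 1.409590 - 0.128771/9.203116 = 1.395598
Iteration 3:
  f(1.395598) = 0.002319
  f'(1.395598) = 8.872799
  x_3 = 1.395598 - 0.002319/8.872799 = 1.395337
Iteration 4:
  f(1.395337) = 0.000001
  f'(1.395337) = 8.866693
  x_4 = 1.395337 - 0.000001/8.866693 = 1.395337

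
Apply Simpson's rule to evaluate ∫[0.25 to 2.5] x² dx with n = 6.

f(x) = x²
a = 0.25, b = 2.5, n = 6
h = (b - a)/n = 0.375000

Simpson's rule: (h/3)[f(x₀) + 4f(x₁) + 2f(x₂) + ... + f(xₙ)]

x_0 = 0.2500, f(x_0) = 0.062500, coefficient = 1
x_1 = 0.6250, f(x_1) = 0.390625, coefficient = 4
x_2 = 1.0000, f(x_2) = 1.000000, coefficient = 2
x_3 = 1.3750, f(x_3) = 1.890625, coefficient = 4
x_4 = 1.7500, f(x_4) = 3.062500, coefficient = 2
x_5 = 2.1250, f(x_5) = 4.515625, coefficient = 4
x_6 = 2.5000, f(x_6) = 6.250000, coefficient = 1

I ≈ (0.375000/3) × 41.625000 = 5.203125
Exact value: 5.203125
Error: 0.000000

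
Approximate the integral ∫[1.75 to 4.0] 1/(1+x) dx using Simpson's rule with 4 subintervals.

f(x) = 1/(1+x)
a = 1.75, b = 4.0, n = 4
h = (b - a)/n = 0.562500

Simpson's rule: (h/3)[f(x₀) + 4f(x₁) + 2f(x₂) + ... + f(xₙ)]

x_0 = 1.7500, f(x_0) = 0.363636, coefficient = 1
x_1 = 2.3125, f(x_1) = 0.301887, coefficient = 4
x_2 = 2.8750, f(x_2) = 0.258065, coefficient = 2
x_3 = 3.4375, f(x_3) = 0.225352, coefficient = 4
x_4 = 4.0000, f(x_4) = 0.200000, coefficient = 1

I ≈ (0.562500/3) × 3.188721 = 0.597885
Exact value: 0.597837
Error: 0.000048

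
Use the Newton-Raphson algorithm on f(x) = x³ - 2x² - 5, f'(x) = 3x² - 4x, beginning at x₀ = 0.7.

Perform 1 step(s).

f(x) = x³ - 2x² - 5
f'(x) = 3x² - 4x
x₀ = 0.7

Newton-Raphson formula: x_{n+1} = x_n - f(x_n)/f'(x_n)

Iteration 1:
  f(0.700000) = -5.637000
  f'(0.700000) = -1.330000
  x_1 = 0.700000 - (-5.637000)/(-1.330000) = -3.538346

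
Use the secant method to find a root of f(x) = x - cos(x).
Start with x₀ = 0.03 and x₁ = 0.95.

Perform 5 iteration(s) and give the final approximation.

f(x) = x - cos(x)
x₀ = 0.03, x₁ = 0.95

Secant formula: x_{n+1} = x_n - f(x_n)(x_n - x_{n-1})/(f(x_n) - f(x_{n-1}))

Iteration 1:
  f(0.030000) = -0.969550
  f(0.950000) = 0.368317
  x_2 = 0.950000 - 0.368317×(0.950000 - 0.030000)/(0.368317 - (-0.969550))
       = 0.696723
Iteration 2:
  f(0.950000) = 0.368317
  f(0.696723) = -0.070227
  x_3 = 0.696723 - (-0.070227)×(0.696723 - 0.950000)/(-0.070227 - 0.368317)
       = 0.737282
Iteration 3:
  f(0.696723) = -0.070227
  f(0.737282) = -0.003017
  x_4 = 0.737282 - (-0.003017)×(0.737282 - 0.696723)/(-0.003017 - (-0.070227))
       = 0.739102
Iteration 4:
  f(0.737282) = -0.003017
  f(0.739102) = 0.000029
  x_5 = 0.739102 - 0.000029×(0.739102 - 0.737282)/(0.000029 - (-0.003017))
       = 0.739085
Iteration 5:
  f(0.739102) = 0.000029
  f(0.739085) = 0.000000
  x_6 = 0.739085 - 0.000000×(0.739085 - 0.739102)/(0.000000 - 0.000029)
       = 0.739085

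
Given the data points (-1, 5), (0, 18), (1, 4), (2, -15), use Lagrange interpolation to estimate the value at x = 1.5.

Lagrange interpolation formula:
P(x) = Σ yᵢ × Lᵢ(x)
where Lᵢ(x) = Π_{j≠i} (x - xⱼ)/(xᵢ - xⱼ)

L_0(1.5) = (1.5 - 0)/(-1 - 0) × (1.5 - 1)/(-1 - 1) × (1.5 - 2)/(-1 - 2) = 0.062500
L_1(1.5) = (1.5 - (-1))/(0 - (-1)) × (1.5 - 1)/(0 - 1) × (1.5 - 2)/(0 - 2) = -0.312500
L_2(1.5) = (1.5 - (-1))/(1 - (-1)) × (1.5 - 0)/(1 - 0) × (1.5 - 2)/(1 - 2) = 0.937500
L_3(1.5) = (1.5 - (-1))/(2 - (-1)) × (1.5 - 0)/(2 - 0) × (1.5 - 1)/(2 - 1) = 0.312500

P(1.5) = 5×L_0(1.5) + 18×L_1(1.5) + 4×L_2(1.5) + (-15)×L_3(1.5)
P(1.5) = -6.250000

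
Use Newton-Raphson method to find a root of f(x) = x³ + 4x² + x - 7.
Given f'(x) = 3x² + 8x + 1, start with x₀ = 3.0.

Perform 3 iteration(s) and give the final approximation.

f(x) = x³ + 4x² + x - 7
f'(x) = 3x² + 8x + 1
x₀ = 3.0

Newton-Raphson formula: x_{n+1} = x_n - f(x_n)/f'(x_n)

Iteration 1:
  f(3.000000) = 59.000000
  f'(3.000000) = 52.000000
  x_1 = 3.000000 - 59.000000/52.000000 = 1.865385
Iteration 2:
  f(1.865385) = 15.274927
  f'(1.865385) = 26.362056
  x_2 = 1.865385 - 15.274927/26.362056 = 1.285956
Iteration 3:
  f(1.285956) = 3.027252
  f'(1.285956) = 16.248698
  x_3 = 1.285956 - 3.027252/16.248698 = 1.099649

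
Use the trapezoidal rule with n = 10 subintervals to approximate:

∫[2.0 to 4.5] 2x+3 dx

f(x) = 2x+3
a = 2.0, b = 4.5, n = 10
h = (b - a)/n = 0.250000

Trapezoidal rule: (h/2)[f(x₀) + 2f(x₁) + 2f(x₂) + ... + f(xₙ)]

x_0 = 2.0000, f(x_0) = 7.000000, coefficient = 1
x_1 = 2.2500, f(x_1) = 7.500000, coefficient = 2
x_2 = 2.5000, f(x_2) = 8.000000, coefficient = 2
x_3 = 2.7500, f(x_3) = 8.500000, coefficient = 2
x_4 = 3.0000, f(x_4) = 9.000000, coefficient = 2
x_5 = 3.2500, f(x_5) = 9.500000, coefficient = 2
x_6 = 3.5000, f(x_6) = 10.000000, coefficient = 2
x_7 = 3.7500, f(x_7) = 10.500000, coefficient = 2
x_8 = 4.0000, f(x_8) = 11.000000, coefficient = 2
x_9 = 4.2500, f(x_9) = 11.500000, coefficient = 2
x_10 = 4.5000, f(x_10) = 12.000000, coefficient = 1

I ≈ (0.250000/2) × 190.000000 = 23.750000
Exact value: 23.750000
Error: 0.000000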